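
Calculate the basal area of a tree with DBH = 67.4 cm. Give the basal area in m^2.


Formula: BA = pi * (DBH/2)^2 / 10000  (cm^2 to m^2)
Radius = DBH/2 = 67.4/2 = 33.7 cm
BA = pi * 33.7^2 / 10000
   = 3567.8754 cm^2 / 10000
   = 0.3568 m^2

0.3568


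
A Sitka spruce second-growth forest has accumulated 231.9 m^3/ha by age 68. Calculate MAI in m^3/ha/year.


Formula: MAI = Total Volume / Stand Age
MAI = 231.9 m^3/ha / 68 years
MAI = 3.41 m^3/ha/year

3.41


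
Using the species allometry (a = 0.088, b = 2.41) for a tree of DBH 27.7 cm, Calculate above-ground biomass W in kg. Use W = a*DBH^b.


Formula: W = a * DBH^b  (allometric power law)
DBH^b = 27.7^2.41 = 2994.8581
W = 0.088 * 2994.8581 = 263.5 kg

263.5


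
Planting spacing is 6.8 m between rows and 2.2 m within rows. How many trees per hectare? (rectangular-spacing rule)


Formula: TPH = 10000 m^2/ha / (spacing_x * spacing_y)
Area per tree = 6.8 m * 2.2 m = 14.96 m^2
TPH = 10000 / 14.96 = 668 trees/ha

668


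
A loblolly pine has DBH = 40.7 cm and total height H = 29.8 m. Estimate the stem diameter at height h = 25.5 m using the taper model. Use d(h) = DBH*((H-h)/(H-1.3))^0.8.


Taper: d(h) = DBH * ((H - h) / (H - 1.3))^0.8
Numerator = H - h = 29.8 - 25.5 = 4.3 m
Denominator = H - 1.3 = 29.8 - 1.3 = 28.5 m
Ratio = 4.3 / 28.5 = 0.15088
d = 40.7 * 0.15088^0.8 = 9.0 cm

9.0


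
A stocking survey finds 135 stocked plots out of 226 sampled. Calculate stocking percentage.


Formula: Stocking % = stocked plots / total plots * 100
Stocking = 135 / 226 * 100
Stocking = 0.5973 * 100 = 59.7%

59.7


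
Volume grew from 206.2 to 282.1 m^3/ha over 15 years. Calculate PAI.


Formula: PAI = (V_T2 - V_T1) / (T2 - T1)
Volume increment = 282.1 - 206.2 = 75.9 m^3/ha
PAI = 75.9 / 15 = 5.06 m^3/ha/year

5.06


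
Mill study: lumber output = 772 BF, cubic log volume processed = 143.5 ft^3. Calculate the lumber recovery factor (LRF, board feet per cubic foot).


Formula: LRF = Lumber Output (BF) / Log Input (ft^3)
LRF = 772 BF / 143.5 ft^3
LRF = 5.38 BF/ft^3

5.38


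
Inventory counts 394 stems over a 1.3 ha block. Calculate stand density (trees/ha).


Formula: Stand Density = N_trees / Area_ha
Density = 394 trees / 1.3 ha
Density = 303 trees/ha

303


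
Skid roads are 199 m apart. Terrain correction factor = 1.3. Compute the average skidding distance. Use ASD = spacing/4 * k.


Formula: ASD = (spacing / 4) * correction
Uncorrected distance = spacing / 4 = 199 / 4 = 49.75 m
ASD = 49.75 * 1.3 = 65 m

65


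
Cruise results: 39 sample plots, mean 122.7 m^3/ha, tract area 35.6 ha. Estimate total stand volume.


Formula: Total Volume = Mean Volume per ha * Total Area
Total Volume = 122.7 m^3/ha * 35.6 ha
Total Volume = 4368 m^3

4368


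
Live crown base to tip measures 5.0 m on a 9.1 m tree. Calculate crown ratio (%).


Formula: Crown Ratio = (Crown Length / Total Height) * 100
CR = (5.0 m / 9.1 m) * 100
CR = 0.5495 * 100 = 54.9%

54.9


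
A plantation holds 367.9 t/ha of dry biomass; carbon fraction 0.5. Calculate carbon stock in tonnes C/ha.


Formula: Carbon Stock = Biomass * Carbon Fraction
C = 367.9 t/ha * 0.5
C = 184.0 t C/ha

184.0


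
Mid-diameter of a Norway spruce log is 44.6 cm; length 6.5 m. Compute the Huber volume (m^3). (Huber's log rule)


Huber: V = Am * L,  Am = pi*(Dm/200)^2
Am = pi*(44.6/200)^2 = 0.156228 m^2
V = 0.156228*6.5 = 1.0155 m^3

1.0155


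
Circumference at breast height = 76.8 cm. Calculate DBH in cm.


Formula: DBH = C / pi
DBH = 76.8 / pi
pi = 3.14159...
DBH = 24.4 cm

24.4


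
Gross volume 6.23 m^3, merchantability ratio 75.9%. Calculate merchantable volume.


Formula: MV = V_total * (merchantable_pct / 100)
Merchantable fraction = 75.9% / 100 = 0.759
MV = 6.23 m^3 * 0.759 = 4.729 m^3

4.729


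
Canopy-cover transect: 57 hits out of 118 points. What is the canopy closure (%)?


Formula: Canopy closure = covered points / total points * 100
Closure = 57 / 118 * 100
Closure = 0.4831 * 100 = 48.3%

48.3


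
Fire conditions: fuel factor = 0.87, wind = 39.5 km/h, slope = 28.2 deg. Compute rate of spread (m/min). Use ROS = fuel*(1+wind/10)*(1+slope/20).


Formula: ROS = fuel * (1 + wind/10) * (1 + slope/20)
Wind factor = 1 + 39.5/10 = 4.95
Slope factor = 1 + 28.2/20 = 2.41
ROS = 0.87 * 4.95 * 2.41 = 10.38 m/min

10.38


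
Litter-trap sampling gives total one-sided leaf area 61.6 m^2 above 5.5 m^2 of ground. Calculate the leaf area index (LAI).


Formula: LAI = total leaf area / ground area  (dimensionless)
LAI = 61.6 m^2 / 5.5 m^2
LAI = 11.2

11.2


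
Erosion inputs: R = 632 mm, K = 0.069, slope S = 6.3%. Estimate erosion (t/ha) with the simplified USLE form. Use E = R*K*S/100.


Formula: E = R * K * S / 100  (simplified USLE)
R * K = 632 * 0.069 = 43.608
E = 43.608 * 6.3 / 100 = 2.75 t/ha

2.75


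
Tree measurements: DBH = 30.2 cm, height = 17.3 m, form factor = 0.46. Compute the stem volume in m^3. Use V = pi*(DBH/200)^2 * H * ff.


Formula: V = pi * (DBH/200)^2 * H * ff
Radius = DBH/200 = 30.2/200 = 0.151 m
Radius^2 = 0.151^2 = 0.022801 m^2
V = pi * 0.022801 * 17.3 * 0.46
V = 0.57 m^3

0.57


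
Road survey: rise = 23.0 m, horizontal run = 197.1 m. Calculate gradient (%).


Formula: Gradient = rise / run * 100
Gradient = 23.0 / 197.1 * 100 = 11.7%

11.7


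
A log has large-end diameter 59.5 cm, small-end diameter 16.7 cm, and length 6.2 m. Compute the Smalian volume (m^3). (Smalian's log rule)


Smalian: V = (A1 + A2)/2 * L,  A = pi*(D/200)^2
A1 = pi*(59.5/200)^2 = 0.278051 m^2
A2 = pi*(16.7/200)^2 = 0.021904 m^2
V = (0.278051+0.021904)/2*6.2 = 0.9299 m^3

0.9299


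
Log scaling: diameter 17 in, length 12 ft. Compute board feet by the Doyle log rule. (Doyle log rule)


Doyle: BF = (D - 4)^2 * L / 16
Adjusted diameter = 17 - 4 = 13 in
(D-4)^2 = 13^2 = 169
BF = 169 * 12 / 16 = 127 BF

127


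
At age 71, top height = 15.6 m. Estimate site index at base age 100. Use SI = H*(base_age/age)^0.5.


Formula: SI = H_dom * (base_age / age)^0.5
Age ratio = 100 / 71 = 1.40845
sqrt(age_ratio) = 1.18678
SI = 15.6 * 1.18678 = 18.5 m

18.5


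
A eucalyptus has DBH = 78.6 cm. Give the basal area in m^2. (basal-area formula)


Formula: BA = pi * (DBH/2)^2 / 10000  (cm^2 to m^2)
Radius = DBH/2 = 78.6/2 = 39.3 cm
BA = pi * 39.3^2 / 10000
   = 4852.1584 cm^2 / 10000
   = 0.4852 m^2

0.4852


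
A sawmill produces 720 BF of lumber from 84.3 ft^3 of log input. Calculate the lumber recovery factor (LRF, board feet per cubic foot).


Formula: LRF = Lumber Output (BF) / Log Input (ft^3)
LRF = 720 BF / 84.3 ft^3
LRF = 8.54 BF/ft^3

8.54


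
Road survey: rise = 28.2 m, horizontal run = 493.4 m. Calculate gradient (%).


Formula: Gradient = rise / run * 100
Gradient = 28.2 / 493.4 * 100 = 5.7%

5.7


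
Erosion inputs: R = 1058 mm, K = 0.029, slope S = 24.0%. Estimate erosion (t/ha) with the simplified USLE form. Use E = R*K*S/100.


Formula: E = R * K * S / 100  (simplified USLE)
R * K = 1058 * 0.029 = 30.682
E = 30.682 * 24.0 / 100 = 7.36 t/ha

7.36


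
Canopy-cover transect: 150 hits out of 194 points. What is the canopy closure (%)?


Formula: Canopy closure = covered points / total points * 100
Closure = 150 / 194 * 100
Closure = 0.7732 * 100 = 77.3%

77.3


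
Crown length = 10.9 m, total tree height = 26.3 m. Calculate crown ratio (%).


Formula: Crown Ratio = (Crown Length / Total Height) * 100
CR = (10.9 m / 26.3 m) * 100
CR = 0.4144 * 100 = 41.4%

41.4


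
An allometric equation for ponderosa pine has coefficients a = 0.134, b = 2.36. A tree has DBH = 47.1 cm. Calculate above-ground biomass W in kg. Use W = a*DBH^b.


Formula: W = a * DBH^b  (allometric power law)
DBH^b = 47.1^2.36 = 8878.2903
W = 0.134 * 8878.2903 = 1189.7 kg

1189.7


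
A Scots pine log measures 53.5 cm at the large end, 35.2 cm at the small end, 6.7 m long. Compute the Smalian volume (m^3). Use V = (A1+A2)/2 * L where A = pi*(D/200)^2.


Smalian: V = (A1 + A2)/2 * L,  A = pi*(D/200)^2
A1 = pi*(53.5/200)^2 = 0.224801 m^2
A2 = pi*(35.2/200)^2 = 0.097314 m^2
V = (0.224801+0.097314)/2*6.7 = 1.0791 m^3

1.0791


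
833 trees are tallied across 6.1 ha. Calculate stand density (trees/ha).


Formula: Stand Density = N_trees / Area_ha
Density = 833 trees / 6.1 ha
Density = 137 trees/ha

137


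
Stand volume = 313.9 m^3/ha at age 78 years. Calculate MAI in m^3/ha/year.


Formula: MAI = Total Volume / Stand Age
MAI = 313.9 m^3/ha / 78 years
MAI = 4.02 m^3/ha/year

4.02


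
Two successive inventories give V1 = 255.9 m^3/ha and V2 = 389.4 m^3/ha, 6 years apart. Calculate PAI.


Formula: PAI = (V_T2 - V_T1) / (T2 - T1)
Volume increment = 389.4 - 255.9 = 133.5 m^3/ha
PAI = 133.5 / 6 = 22.25 m^3/ha/year

22.25


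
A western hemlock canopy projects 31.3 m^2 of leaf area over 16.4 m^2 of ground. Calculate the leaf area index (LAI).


Formula: LAI = total leaf area / ground area  (dimensionless)
LAI = 31.3 m^2 / 16.4 m^2
LAI = 1.91

1.91


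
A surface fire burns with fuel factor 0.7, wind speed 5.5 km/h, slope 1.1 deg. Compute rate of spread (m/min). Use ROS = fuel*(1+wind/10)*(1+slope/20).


Formula: ROS = fuel * (1 + wind/10) * (1 + slope/20)
Wind factor = 1 + 5.5/10 = 1.55
Slope factor = 1 + 1.1/20 = 1.055
ROS = 0.7 * 1.55 * 1.055 = 1.14 m/min

1.14


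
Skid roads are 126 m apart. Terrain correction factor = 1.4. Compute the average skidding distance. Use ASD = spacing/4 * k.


Formula: ASD = (spacing / 4) * correction
Uncorrected distance = spacing / 4 = 126 / 4 = 31.5 m
ASD = 31.5 * 1.4 = 44 m

44


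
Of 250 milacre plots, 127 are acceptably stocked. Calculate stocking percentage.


Formula: Stocking % = stocked plots / total plots * 100
Stocking = 127 / 250 * 100
Stocking = 0.508 * 100 = 50.8%

50.8


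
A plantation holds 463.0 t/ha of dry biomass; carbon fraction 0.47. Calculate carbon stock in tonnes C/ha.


Formula: Carbon Stock = Biomass * Carbon Fraction
C = 463.0 t/ha * 0.47
C = 217.6 t C/ha

217.6


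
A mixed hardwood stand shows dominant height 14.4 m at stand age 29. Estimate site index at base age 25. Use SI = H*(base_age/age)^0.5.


Formula: SI = H_dom * (base_age / age)^0.5
Age ratio = 25 / 29 = 0.86207
sqrt(age_ratio) = 0.92848
SI = 14.4 * 0.92848 = 13.4 m

13.4


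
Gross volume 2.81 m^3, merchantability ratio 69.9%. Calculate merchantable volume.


Formula: MV = V_total * (merchantable_pct / 100)
Merchantable fraction = 69.9% / 100 = 0.699
MV = 2.81 m^3 * 0.699 = 1.964 m^3

1.964


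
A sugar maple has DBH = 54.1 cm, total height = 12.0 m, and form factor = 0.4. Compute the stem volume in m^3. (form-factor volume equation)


Formula: V = pi * (DBH/200)^2 * H * ff
Radius = DBH/200 = 54.1/200 = 0.2705 m
Radius^2 = 0.2705^2 = 0.07317025 m^2
V = pi * 0.07317025 * 12.0 * 0.4
V = 1.103 m^3

1.103


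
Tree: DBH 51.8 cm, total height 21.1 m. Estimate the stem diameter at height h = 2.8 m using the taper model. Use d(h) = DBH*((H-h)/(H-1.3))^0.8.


Taper: d(h) = DBH * ((H - h) / (H - 1.3))^0.8
Numerator = H - h = 21.1 - 2.8 = 18.3 m
Denominator = H - 1.3 = 21.1 - 1.3 = 19.8 m
Ratio = 18.3 / 19.8 = 0.92424
d = 51.8 * 0.92424^0.8 = 48.6 cm

48.6


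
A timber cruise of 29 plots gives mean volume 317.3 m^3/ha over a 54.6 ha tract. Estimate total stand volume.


Formula: Total Volume = Mean Volume per ha * Total Area
Total Volume = 317.3 m^3/ha * 54.6 ha
Total Volume = 17325 m^3

17325


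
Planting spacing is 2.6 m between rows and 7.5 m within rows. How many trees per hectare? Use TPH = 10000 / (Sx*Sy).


Formula: TPH = 10000 m^2/ha / (spacing_x * spacing_y)
Area per tree = 2.6 m * 7.5 m = 19.5 m^2
TPH = 10000 / 19.5 = 513 trees/ha

513


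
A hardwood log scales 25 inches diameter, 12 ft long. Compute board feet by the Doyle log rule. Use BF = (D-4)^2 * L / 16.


Doyle: BF = (D - 4)^2 * L / 16
Adjusted diameter = 25 - 4 = 21 in
(D-4)^2 = 21^2 = 441
BF = 441 * 12 / 16 = 331 BF

331


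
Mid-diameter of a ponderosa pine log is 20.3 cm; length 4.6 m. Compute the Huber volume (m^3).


Huber: V = Am * L,  Am = pi*(Dm/200)^2
Am = pi*(20.3/200)^2 = 0.032365 m^2
V = 0.032365*4.6 = 0.1489 m^3

0.1489


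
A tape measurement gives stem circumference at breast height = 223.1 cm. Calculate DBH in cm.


Formula: DBH = C / pi
DBH = 223.1 / pi
pi = 3.14159...
DBH = 71.0 cm

71.0


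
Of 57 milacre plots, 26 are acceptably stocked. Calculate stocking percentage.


Formula: Stocking % = stocked plots / total plots * 100
Stocking = 26 / 57 * 100
Stocking = 0.4561 * 100 = 45.6%

45.6


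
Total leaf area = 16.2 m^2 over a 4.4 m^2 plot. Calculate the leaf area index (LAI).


Formula: LAI = total leaf area / ground area  (dimensionless)
LAI = 16.2 m^2 / 4.4 m^2
LAI = 3.68

3.68


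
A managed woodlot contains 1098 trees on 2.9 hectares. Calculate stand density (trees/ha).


Formula: Stand Density = N_trees / Area_ha
Density = 1098 trees / 2.9 ha
Density = 379 trees/ha

379


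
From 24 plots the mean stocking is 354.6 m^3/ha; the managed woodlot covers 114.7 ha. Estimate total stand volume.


Formula: Total Volume = Mean Volume per ha * Total Area
Total Volume = 354.6 m^3/ha * 114.7 ha
Total Volume = 40673 m^3

40673


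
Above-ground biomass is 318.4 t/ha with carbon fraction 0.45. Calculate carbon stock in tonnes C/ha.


Formula: Carbon Stock = Biomass * Carbon Fraction
C = 318.4 t/ha * 0.45
C = 143.3 t C/ha

143.3


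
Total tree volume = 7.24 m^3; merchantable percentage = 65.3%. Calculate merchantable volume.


Formula: MV = V_total * (merchantable_pct / 100)
Merchantable fraction = 65.3% / 100 = 0.653
MV = 7.24 m^3 * 0.653 = 4.728 m^3

4.728


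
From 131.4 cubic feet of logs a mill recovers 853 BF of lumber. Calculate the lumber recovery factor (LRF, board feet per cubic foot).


Formula: LRF = Lumber Output (BF) / Log Input (ft^3)
LRF = 853 BF / 131.4 ft^3
LRF = 6.49 BF/ft^3

6.49


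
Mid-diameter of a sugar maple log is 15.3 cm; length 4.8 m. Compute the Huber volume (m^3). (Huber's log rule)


Huber: V = Am * L,  Am = pi*(Dm/200)^2
Am = pi*(15.3/200)^2 = 0.018385 m^2
V = 0.018385*4.8 = 0.0882 m^3

0.0882


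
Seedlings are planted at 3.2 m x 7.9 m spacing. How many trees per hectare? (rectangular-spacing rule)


Formula: TPH = 10000 m^2/ha / (spacing_x * spacing_y)
Area per tree = 3.2 m * 7.9 m = 25.28 m^2
TPH = 10000 / 25.28 = 396 trees/ha

396


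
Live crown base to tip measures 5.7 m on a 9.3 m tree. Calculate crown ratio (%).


Formula: Crown Ratio = (Crown Length / Total Height) * 100
CR = (5.7 m / 9.3 m) * 100
CR = 0.6129 * 100 = 61.3%

61.3


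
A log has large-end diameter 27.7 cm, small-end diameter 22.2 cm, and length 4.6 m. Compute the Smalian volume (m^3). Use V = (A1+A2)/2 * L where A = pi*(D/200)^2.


Smalian: V = (A1 + A2)/2 * L,  A = pi*(D/200)^2
A1 = pi*(27.7/200)^2 = 0.060263 m^2
A2 = pi*(22.2/200)^2 = 0.038708 m^2
V = (0.060263+0.038708)/2*4.6 = 0.2276 m^3

0.2276


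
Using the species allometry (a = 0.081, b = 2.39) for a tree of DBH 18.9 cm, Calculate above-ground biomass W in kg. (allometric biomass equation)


Formula: W = a * DBH^b  (allometric power law)
DBH^b = 18.9^2.39 = 1123.9415
W = 0.081 * 1123.9415 = 91.0 kg

91.0


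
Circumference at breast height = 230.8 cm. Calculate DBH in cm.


Formula: DBH = C / pi
DBH = 230.8 / pi
pi = 3.14159...
DBH = 73.5 cm

73.5


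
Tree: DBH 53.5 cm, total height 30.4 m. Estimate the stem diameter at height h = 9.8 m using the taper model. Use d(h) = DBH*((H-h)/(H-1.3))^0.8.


Taper: d(h) = DBH * ((H - h) / (H - 1.3))^0.8
Numerator = H - h = 30.4 - 9.8 = 20.6 m
Denominator = H - 1.3 = 30.4 - 1.3 = 29.1 m
Ratio = 20.6 / 29.1 = 0.7079
d = 53.5 * 0.7079^0.8 = 40.6 cm

40.6


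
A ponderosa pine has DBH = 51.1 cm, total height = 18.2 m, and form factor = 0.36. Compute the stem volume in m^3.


Formula: V = pi * (DBH/200)^2 * H * ff
Radius = DBH/200 = 51.1/200 = 0.2555 m
Radius^2 = 0.2555^2 = 0.06528025 m^2
V = pi * 0.06528025 * 18.2 * 0.36
V = 1.344 m^3

1.344


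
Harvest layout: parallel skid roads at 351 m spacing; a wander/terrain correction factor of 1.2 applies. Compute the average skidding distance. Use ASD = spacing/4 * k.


Formula: ASD = (spacing / 4) * correction
Uncorrected distance = spacing / 4 = 351 / 4 = 87.75 m
ASD = 87.75 * 1.2 = 105 m

105


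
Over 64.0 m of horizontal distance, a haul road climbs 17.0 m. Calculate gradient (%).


Formula: Gradient = rise / run * 100
Gradient = 17.0 / 64.0 * 100 = 26.6%

26.6


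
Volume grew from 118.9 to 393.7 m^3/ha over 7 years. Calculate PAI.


Formula: PAI = (V_T2 - V_T1) / (T2 - T1)
Volume increment = 393.7 - 118.9 = 274.8 m^3/ha
PAI = 274.8 / 7 = 39.26 m^3/ha/year

39.26


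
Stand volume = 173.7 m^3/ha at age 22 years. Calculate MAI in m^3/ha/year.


Formula: MAI = Total Volume / Stand Age
MAI = 173.7 m^3/ha / 22 years
MAI = 7.9 m^3/ha/year

7.9


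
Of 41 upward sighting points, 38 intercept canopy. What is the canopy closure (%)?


Formula: Canopy closure = covered points / total points * 100
Closure = 38 / 41 * 100
Closure = 0.9268 * 100 = 92.7%

92.7


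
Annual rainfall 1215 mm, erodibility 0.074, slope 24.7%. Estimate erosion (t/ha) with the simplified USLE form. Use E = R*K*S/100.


Formula: E = R * K * S / 100  (simplified USLE)
R * K = 1215 * 0.074 = 89.91
E = 89.91 * 24.7 / 100 = 22.21 t/ha

22.21


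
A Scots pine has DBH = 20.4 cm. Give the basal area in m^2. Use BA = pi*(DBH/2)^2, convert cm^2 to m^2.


Formula: BA = pi * (DBH/2)^2 / 10000  (cm^2 to m^2)
Radius = DBH/2 = 20.4/2 = 10.2 cm
BA = pi * 10.2^2 / 10000
   = 326.8513 cm^2 / 10000
   = 0.0327 m^2

0.0327


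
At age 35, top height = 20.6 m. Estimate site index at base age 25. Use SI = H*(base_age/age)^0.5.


Formula: SI = H_dom * (base_age / age)^0.5
Age ratio = 25 / 35 = 0.71429
sqrt(age_ratio) = 0.84515
SI = 20.6 * 0.84515 = 17.4 m

17.4


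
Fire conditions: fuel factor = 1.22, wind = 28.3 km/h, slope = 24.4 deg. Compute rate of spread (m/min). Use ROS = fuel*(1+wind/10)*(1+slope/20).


Formula: ROS = fuel * (1 + wind/10) * (1 + slope/20)
Wind factor = 1 + 28.3/10 = 3.83
Slope factor = 1 + 24.4/20 = 2.22
ROS = 1.22 * 3.83 * 2.22 = 10.37 m/min

10.37


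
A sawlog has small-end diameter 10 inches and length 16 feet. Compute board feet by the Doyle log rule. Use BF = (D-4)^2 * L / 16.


Doyle: BF = (D - 4)^2 * L / 16
Adjusted diameter = 10 - 4 = 6 in
(D-4)^2 = 6^2 = 36
BF = 36 * 16 / 16 = 36 BF

36


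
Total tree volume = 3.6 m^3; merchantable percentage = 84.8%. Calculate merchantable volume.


Formula: MV = V_total * (merchantable_pct / 100)
Merchantable fraction = 84.8% / 100 = 0.848
MV = 3.6 m^3 * 0.848 = 3.053 m^3

3.053


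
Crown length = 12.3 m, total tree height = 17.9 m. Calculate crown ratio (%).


Formula: Crown Ratio = (Crown Length / Total Height) * 100
CR = (12.3 m / 17.9 m) * 100
CR = 0.6872 * 100 = 68.7%

68.7


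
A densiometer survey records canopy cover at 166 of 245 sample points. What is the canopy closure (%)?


Formula: Canopy closure = covered points / total points * 100
Closure = 166 / 245 * 100
Closure = 0.6776 * 100 = 67.8%

67.8


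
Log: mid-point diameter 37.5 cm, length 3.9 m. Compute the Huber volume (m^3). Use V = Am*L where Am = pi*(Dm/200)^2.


Huber: V = Am * L,  Am = pi*(Dm/200)^2
Am = pi*(37.5/200)^2 = 0.110447 m^2
V = 0.110447*3.9 = 0.4307 m^3

0.4307


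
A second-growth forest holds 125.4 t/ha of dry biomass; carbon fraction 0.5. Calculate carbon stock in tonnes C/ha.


Formula: Carbon Stock = Biomass * Carbon Fraction
C = 125.4 t/ha * 0.5
C = 62.7 t C/ha

62.7


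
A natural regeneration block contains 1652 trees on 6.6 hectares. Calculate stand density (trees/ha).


Formula: Stand Density = N_trees / Area_ha
Density = 1652 trees / 6.6 ha
Density = 250 trees/ha

250


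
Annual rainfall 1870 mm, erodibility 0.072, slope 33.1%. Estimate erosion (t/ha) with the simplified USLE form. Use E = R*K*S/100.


Formula: E = R * K * S / 100  (simplified USLE)
R * K = 1870 * 0.072 = 134.64
E = 134.64 * 33.1 / 100 = 44.57 t/ha

44.57


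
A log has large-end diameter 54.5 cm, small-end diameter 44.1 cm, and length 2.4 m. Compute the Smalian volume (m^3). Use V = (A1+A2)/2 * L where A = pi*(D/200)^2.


Smalian: V = (A1 + A2)/2 * L,  A = pi*(D/200)^2
A1 = pi*(54.5/200)^2 = 0.233283 m^2
A2 = pi*(44.1/200)^2 = 0.152745 m^2
V = (0.233283+0.152745)/2*2.4 = 0.4632 m^3

0.4632


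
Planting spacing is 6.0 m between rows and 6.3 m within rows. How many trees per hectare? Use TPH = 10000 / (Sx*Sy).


Formula: TPH = 10000 m^2/ha / (spacing_x * spacing_y)
Area per tree = 6.0 m * 6.3 m = 37.8 m^2
TPH = 10000 / 37.8 = 265 trees/ha

265


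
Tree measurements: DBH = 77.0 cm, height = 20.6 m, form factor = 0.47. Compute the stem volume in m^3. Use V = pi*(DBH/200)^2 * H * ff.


Formula: V = pi * (DBH/200)^2 * H * ff
Radius = DBH/200 = 77.0/200 = 0.385 m
Radius^2 = 0.385^2 = 0.148225 m^2
V = pi * 0.148225 * 20.6 * 0.47
V = 4.509 m^3

4.509


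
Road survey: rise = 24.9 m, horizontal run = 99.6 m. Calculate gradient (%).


Formula: Gradient = rise / run * 100
Gradient = 24.9 / 99.6 * 100 = 25.0%

25.0


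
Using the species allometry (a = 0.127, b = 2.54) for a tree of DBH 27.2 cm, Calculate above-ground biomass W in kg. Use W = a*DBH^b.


Formula: W = a * DBH^b  (allometric power law)
DBH^b = 27.2^2.54 = 4403.5711
W = 0.127 * 4403.5711 = 559.3 kg

559.3


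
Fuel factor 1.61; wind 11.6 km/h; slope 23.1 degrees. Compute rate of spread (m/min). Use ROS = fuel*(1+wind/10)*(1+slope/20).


Formula: ROS = fuel * (1 + wind/10) * (1 + slope/20)
Wind factor = 1 + 11.6/10 = 2.16
Slope factor = 1 + 23.1/20 = 2.155
ROS = 1.61 * 2.16 * 2.155 = 7.49 m/min

7.49


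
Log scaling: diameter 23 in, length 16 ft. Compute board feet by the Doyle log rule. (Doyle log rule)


Doyle: BF = (D - 4)^2 * L / 16
Adjusted diameter = 23 - 4 = 19 in
(D-4)^2 = 19^2 = 361
BF = 361 * 16 / 16 = 361 BF

361


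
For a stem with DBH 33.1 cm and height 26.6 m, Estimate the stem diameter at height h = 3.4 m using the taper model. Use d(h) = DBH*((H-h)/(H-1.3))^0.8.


Taper: d(h) = DBH * ((H - h) / (H - 1.3))^0.8
Numerator = H - h = 26.6 - 3.4 = 23.2 m
Denominator = H - 1.3 = 26.6 - 1.3 = 25.3 m
Ratio = 23.2 / 25.3 = 0.917
d = 33.1 * 0.917^0.8 = 30.9 cm

30.9


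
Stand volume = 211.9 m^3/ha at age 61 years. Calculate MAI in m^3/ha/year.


Formula: MAI = Total Volume / Stand Age
MAI = 211.9 m^3/ha / 61 years
MAI = 3.47 m^3/ha/year

3.47


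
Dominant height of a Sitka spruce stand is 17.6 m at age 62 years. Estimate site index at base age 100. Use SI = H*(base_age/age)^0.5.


Formula: SI = H_dom * (base_age / age)^0.5
Age ratio = 100 / 62 = 1.6129
sqrt(age_ratio) = 1.27
SI = 17.6 * 1.27 = 22.4 m

22.4


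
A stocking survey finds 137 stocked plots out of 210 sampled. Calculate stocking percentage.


Formula: Stocking % = stocked plots / total plots * 100
Stocking = 137 / 210 * 100
Stocking = 0.6524 * 100 = 65.2%

65.2


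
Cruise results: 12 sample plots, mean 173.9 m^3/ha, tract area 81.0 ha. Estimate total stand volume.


Formula: Total Volume = Mean Volume per ha * Total Area
Total Volume = 173.9 m^3/ha * 81.0 ha
Total Volume = 14086 m^3

14086


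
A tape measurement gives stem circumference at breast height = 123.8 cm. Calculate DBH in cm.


Formula: DBH = C / pi
DBH = 123.8 / pi
pi = 3.14159...
DBH = 39.4 cm

39.4


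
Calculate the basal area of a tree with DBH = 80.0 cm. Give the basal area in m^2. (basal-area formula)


Formula: BA = pi * (DBH/2)^2 / 10000  (cm^2 to m^2)
Radius = DBH/2 = 80.0/2 = 40.0 cm
BA = pi * 40.0^2 / 10000
   = 5026.5482 cm^2 / 10000
   = 0.5027 m^2

0.5027


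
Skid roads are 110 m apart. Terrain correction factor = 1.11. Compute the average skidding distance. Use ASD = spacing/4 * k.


Formula: ASD = (spacing / 4) * correction
Uncorrected distance = spacing / 4 = 110 / 4 = 27.5 m
ASD = 27.5 * 1.11 = 31 m

31


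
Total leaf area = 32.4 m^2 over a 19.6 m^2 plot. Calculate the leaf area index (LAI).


Formula: LAI = total leaf area / ground area  (dimensionless)
LAI = 32.4 m^2 / 19.6 m^2
LAI = 1.65

1.65


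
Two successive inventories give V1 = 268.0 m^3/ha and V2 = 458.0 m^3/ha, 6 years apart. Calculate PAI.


Formula: PAI = (V_T2 - V_T1) / (T2 - T1)
Volume increment = 458.0 - 268.0 = 190.0 m^3/ha
PAI = 190.0 / 6 = 31.67 m^3/ha/year

31.67


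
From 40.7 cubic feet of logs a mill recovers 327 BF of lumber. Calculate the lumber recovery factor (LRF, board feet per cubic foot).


Formula: LRF = Lumber Output (BF) / Log Input (ft^3)
LRF = 327 BF / 40.7 ft^3
LRF = 8.03 BF/ft^3

8.03


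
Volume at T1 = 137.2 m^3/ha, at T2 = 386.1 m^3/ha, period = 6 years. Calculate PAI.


Formula: PAI = (V_T2 - V_T1) / (T2 - T1)
Volume increment = 386.1 - 137.2 = 248.9 m^3/ha
PAI = 248.9 / 6 = 41.48 m^3/ha/year

41.48


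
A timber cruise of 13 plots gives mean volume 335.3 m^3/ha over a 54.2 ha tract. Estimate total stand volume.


Formula: Total Volume = Mean Volume per ha * Total Area
Total Volume = 335.3 m^3/ha * 54.2 ha
Total Volume = 18173 m^3

18173


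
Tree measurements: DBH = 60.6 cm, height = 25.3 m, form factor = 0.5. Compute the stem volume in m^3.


Formula: V = pi * (DBH/200)^2 * H * ff
Radius = DBH/200 = 60.6/200 = 0.303 m
Radius^2 = 0.303^2 = 0.091809 m^2
V = pi * 0.091809 * 25.3 * 0.5
V = 3.649 m^3

3.649


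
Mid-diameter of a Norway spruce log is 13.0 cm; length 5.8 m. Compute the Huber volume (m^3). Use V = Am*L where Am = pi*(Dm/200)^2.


Huber: V = Am * L,  Am = pi*(Dm/200)^2
Am = pi*(13.0/200)^2 = 0.013273 m^2
V = 0.013273*5.8 = 0.077 m^3

0.077


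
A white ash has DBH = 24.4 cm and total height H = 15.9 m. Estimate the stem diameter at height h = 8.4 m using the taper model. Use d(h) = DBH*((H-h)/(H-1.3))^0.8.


Taper: d(h) = DBH * ((H - h) / (H - 1.3))^0.8
Numerator = H - h = 15.9 - 8.4 = 7.5 m
Denominator = H - 1.3 = 15.9 - 1.3 = 14.6 m
Ratio = 7.5 / 14.6 = 0.5137
d = 24.4 * 0.5137^0.8 = 14.3 cm

14.3


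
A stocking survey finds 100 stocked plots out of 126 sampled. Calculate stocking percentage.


Formula: Stocking % = stocked plots / total plots * 100
Stocking = 100 / 126 * 100
Stocking = 0.7937 * 100 = 79.4%

79.4


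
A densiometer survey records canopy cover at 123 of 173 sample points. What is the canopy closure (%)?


Formula: Canopy closure = covered points / total points * 100
Closure = 123 / 173 * 100
Closure = 0.711 * 100 = 71.1%

71.1


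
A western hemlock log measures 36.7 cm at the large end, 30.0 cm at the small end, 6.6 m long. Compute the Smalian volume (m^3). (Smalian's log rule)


Smalian: V = (A1 + A2)/2 * L,  A = pi*(D/200)^2
A1 = pi*(36.7/200)^2 = 0.105784 m^2
A2 = pi*(30.0/200)^2 = 0.070686 m^2
V = (0.105784+0.070686)/2*6.6 = 0.5824 m^3

0.5824


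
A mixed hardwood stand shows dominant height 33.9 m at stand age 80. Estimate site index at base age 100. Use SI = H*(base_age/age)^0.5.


Formula: SI = H_dom * (base_age / age)^0.5
Age ratio = 100 / 80 = 1.25
sqrt(age_ratio) = 1.11803
SI = 33.9 * 1.11803 = 37.9 m

37.9


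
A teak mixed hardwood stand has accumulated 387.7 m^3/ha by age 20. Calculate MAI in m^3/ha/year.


Formula: MAI = Total Volume / Stand Age
MAI = 387.7 m^3/ha / 20 years
MAI = 19.39 m^3/ha/year

19.39


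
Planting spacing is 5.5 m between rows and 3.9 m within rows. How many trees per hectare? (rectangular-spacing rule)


Formula: TPH = 10000 m^2/ha / (spacing_x * spacing_y)
Area per tree = 5.5 m * 3.9 m = 21.45 m^2
TPH = 10000 / 21.45 = 466 trees/ha

466


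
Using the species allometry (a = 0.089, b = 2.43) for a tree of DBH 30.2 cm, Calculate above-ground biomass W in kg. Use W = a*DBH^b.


Formula: W = a * DBH^b  (allometric power law)
DBH^b = 30.2^2.43 = 3948.3612
W = 0.089 * 3948.3612 = 351.4 kg

351.4


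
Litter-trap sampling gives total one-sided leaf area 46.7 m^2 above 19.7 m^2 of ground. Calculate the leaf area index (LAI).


Formula: LAI = total leaf area / ground area  (dimensionless)
LAI = 46.7 m^2 / 19.7 m^2
LAI = 2.37

2.37


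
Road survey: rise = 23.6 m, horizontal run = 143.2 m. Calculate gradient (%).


Formula: Gradient = rise / run * 100
Gradient = 23.6 / 143.2 * 100 = 16.5%

16.5


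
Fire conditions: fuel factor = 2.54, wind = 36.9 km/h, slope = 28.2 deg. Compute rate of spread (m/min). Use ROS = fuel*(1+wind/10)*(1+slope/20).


Formula: ROS = fuel * (1 + wind/10) * (1 + slope/20)
Wind factor = 1 + 36.9/10 = 4.69
Slope factor = 1 + 28.2/20 = 2.41
ROS = 2.54 * 4.69 * 2.41 = 28.71 m/min

28.71


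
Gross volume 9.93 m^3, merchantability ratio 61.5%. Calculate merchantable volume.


Formula: MV = V_total * (merchantable_pct / 100)
Merchantable fraction = 61.5% / 100 = 0.615
MV = 9.93 m^3 * 0.615 = 6.107 m^3

6.107


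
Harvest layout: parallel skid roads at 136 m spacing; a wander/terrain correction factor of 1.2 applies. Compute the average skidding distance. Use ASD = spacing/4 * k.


Formula: ASD = (spacing / 4) * correction
Uncorrected distance = spacing / 4 = 136 / 4 = 34 m
ASD = 34 * 1.2 = 41 m

41


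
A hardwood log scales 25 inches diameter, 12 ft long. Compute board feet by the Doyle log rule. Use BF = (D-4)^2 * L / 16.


Doyle: BF = (D - 4)^2 * L / 16
Adjusted diameter = 25 - 4 = 21 in
(D-4)^2 = 21^2 = 441
BF = 441 * 12 / 16 = 331 BF

331


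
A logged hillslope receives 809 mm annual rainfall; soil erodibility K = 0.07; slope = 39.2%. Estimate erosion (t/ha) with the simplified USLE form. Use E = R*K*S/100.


Formula: E = R * K * S / 100  (simplified USLE)
R * K = 809 * 0.07 = 56.63
E = 56.63 * 39.2 / 100 = 22.2 t/ha

22.2


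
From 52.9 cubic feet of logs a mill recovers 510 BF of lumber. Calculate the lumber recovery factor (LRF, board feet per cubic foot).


Formula: LRF = Lumber Output (BF) / Log Input (ft^3)
LRF = 510 BF / 52.9 ft^3
LRF = 9.64 BF/ft^3

9.64


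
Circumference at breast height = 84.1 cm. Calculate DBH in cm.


Formula: DBH = C / pi
DBH = 84.1 / pi
pi = 3.14159...
DBH = 26.8 cm

26.8


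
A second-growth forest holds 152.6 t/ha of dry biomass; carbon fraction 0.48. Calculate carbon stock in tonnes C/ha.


Formula: Carbon Stock = Biomass * Carbon Fraction
C = 152.6 t/ha * 0.48
C = 73.2 t C/ha

73.2


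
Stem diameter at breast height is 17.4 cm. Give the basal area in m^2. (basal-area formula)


Formula: BA = pi * (DBH/2)^2 / 10000  (cm^2 to m^2)
Radius = DBH/2 = 17.4/2 = 8.7 cm
BA = pi * 8.7^2 / 10000
   = 237.7871 cm^2 / 10000
   = 0.0238 m^2

0.0238


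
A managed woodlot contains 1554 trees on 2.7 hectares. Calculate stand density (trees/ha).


Formula: Stand Density = N_trees / Area_ha
Density = 1554 trees / 2.7 ha
Density = 576 trees/ha

576


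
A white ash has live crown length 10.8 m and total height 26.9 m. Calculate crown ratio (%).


Formula: Crown Ratio = (Crown Length / Total Height) * 100
CR = (10.8 m / 26.9 m) * 100
CR = 0.4015 * 100 = 40.1%

40.1


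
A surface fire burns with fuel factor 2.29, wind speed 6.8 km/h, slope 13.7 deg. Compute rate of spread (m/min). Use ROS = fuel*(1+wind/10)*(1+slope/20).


Formula: ROS = fuel * (1 + wind/10) * (1 + slope/20)
Wind factor = 1 + 6.8/10 = 1.68
Slope factor = 1 + 13.7/20 = 1.685
ROS = 2.29 * 1.68 * 1.685 = 6.48 m/min

6.48


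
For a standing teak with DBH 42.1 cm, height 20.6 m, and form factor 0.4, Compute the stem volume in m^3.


Formula: V = pi * (DBH/200)^2 * H * ff
Radius = DBH/200 = 42.1/200 = 0.2105 m
Radius^2 = 0.2105^2 = 0.04431025 m^2
V = pi * 0.04431025 * 20.6 * 0.4
V = 1.147 m^3

1.147


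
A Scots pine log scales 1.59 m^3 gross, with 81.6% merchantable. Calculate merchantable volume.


Formula: MV = V_total * (merchantable_pct / 100)
Merchantable fraction = 81.6% / 100 = 0.816
MV = 1.59 m^3 * 0.816 = 1.297 m^3

1.297


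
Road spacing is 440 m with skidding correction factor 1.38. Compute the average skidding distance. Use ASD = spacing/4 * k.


Formula: ASD = (spacing / 4) * correction
Uncorrected distance = spacing / 4 = 440 / 4 = 110 m
ASD = 110 * 1.38 = 152 m

152


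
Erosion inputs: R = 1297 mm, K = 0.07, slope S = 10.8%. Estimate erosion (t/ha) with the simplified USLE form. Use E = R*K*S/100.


Formula: E = R * K * S / 100  (simplified USLE)
R * K = 1297 * 0.07 = 90.79
E = 90.79 * 10.8 / 100 = 9.81 t/ha

9.81


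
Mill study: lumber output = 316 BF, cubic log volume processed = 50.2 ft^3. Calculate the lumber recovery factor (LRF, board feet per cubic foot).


Formula: LRF = Lumber Output (BF) / Log Input (ft^3)
LRF = 316 BF / 50.2 ft^3
LRF = 6.29 BF/ft^3

6.29


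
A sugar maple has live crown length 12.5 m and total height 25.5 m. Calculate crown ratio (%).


Formula: Crown Ratio = (Crown Length / Total Height) * 100
CR = (12.5 m / 25.5 m) * 100
CR = 0.4902 * 100 = 49.0%

49.0


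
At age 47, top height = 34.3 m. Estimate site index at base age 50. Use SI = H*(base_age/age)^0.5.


Formula: SI = H_dom * (base_age / age)^0.5
Age ratio = 50 / 47 = 1.06383
sqrt(age_ratio) = 1.03142
SI = 34.3 * 1.03142 = 35.4 m

35.4


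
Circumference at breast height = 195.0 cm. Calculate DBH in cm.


Formula: DBH = C / pi
DBH = 195.0 / pi
pi = 3.14159...
DBH = 62.1 cm

62.1


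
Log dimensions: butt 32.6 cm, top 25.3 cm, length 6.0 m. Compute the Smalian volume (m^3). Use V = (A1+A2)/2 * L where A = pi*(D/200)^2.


Smalian: V = (A1 + A2)/2 * L,  A = pi*(D/200)^2
A1 = pi*(32.6/200)^2 = 0.083469 m^2
A2 = pi*(25.3/200)^2 = 0.050273 m^2
V = (0.083469+0.050273)/2*6.0 = 0.4012 m^3

0.4012


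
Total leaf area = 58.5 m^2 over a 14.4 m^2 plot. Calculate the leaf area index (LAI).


Formula: LAI = total leaf area / ground area  (dimensionless)
LAI = 58.5 m^2 / 14.4 m^2
LAI = 4.06

4.06


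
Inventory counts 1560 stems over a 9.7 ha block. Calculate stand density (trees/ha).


Formula: Stand Density = N_trees / Area_ha
Density = 1560 trees / 9.7 ha
Density = 161 trees/ha

161


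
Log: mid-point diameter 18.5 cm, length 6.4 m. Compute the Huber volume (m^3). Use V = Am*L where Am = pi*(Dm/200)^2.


Huber: V = Am * L,  Am = pi*(Dm/200)^2
Am = pi*(18.5/200)^2 = 0.02688 m^2
V = 0.02688*6.4 = 0.172 m^3

0.172


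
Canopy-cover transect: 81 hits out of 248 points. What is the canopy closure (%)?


Formula: Canopy closure = covered points / total points * 100
Closure = 81 / 248 * 100
Closure = 0.3266 * 100 = 32.7%

32.7


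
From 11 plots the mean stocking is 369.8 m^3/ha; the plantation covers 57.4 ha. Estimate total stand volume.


Formula: Total Volume = Mean Volume per ha * Total Area
Total Volume = 369.8 m^3/ha * 57.4 ha
Total Volume = 21227 m^3

21227


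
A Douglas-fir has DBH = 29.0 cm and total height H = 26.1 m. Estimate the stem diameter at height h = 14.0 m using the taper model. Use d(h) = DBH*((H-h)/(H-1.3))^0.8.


Taper: d(h) = DBH * ((H - h) / (H - 1.3))^0.8
Numerator = H - h = 26.1 - 14.0 = 12.1 m
Denominator = H - 1.3 = 26.1 - 1.3 = 24.8 m
Ratio = 12.1 / 24.8 = 0.4879
d = 29.0 * 0.4879^0.8 = 16.3 cm

16.3


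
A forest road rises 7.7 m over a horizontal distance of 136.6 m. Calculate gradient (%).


Formula: Gradient = rise / run * 100
Gradient = 7.7 / 136.6 * 100 = 5.6%

5.6


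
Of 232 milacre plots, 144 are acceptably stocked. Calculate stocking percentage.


Formula: Stocking % = stocked plots / total plots * 100
Stocking = 144 / 232 * 100
Stocking = 0.6207 * 100 = 62.1%

62.1


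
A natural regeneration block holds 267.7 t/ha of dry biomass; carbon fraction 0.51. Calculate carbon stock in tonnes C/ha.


Formula: Carbon Stock = Biomass * Carbon Fraction
C = 267.7 t/ha * 0.51
C = 136.5 t C/ha

136.5


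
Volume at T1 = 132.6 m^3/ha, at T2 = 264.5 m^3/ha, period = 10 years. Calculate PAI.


Formula: PAI = (V_T2 - V_T1) / (T2 - T1)
Volume increment = 264.5 - 132.6 = 131.9 m^3/ha
PAI = 131.9 / 10 = 13.19 m^3/ha/year

13.19


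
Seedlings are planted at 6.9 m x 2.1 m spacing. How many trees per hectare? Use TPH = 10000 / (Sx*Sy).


Formula: TPH = 10000 m^2/ha / (spacing_x * spacing_y)
Area per tree = 6.9 m * 2.1 m = 14.49 m^2
TPH = 10000 / 14.49 = 690 trees/ha

690


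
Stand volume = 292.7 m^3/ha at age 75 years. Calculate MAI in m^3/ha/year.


Formula: MAI = Total Volume / Stand Age
MAI = 292.7 m^3/ha / 75 years
MAI = 3.9 m^3/ha/year

3.9


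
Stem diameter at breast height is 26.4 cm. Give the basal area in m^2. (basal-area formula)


Formula: BA = pi * (DBH/2)^2 / 10000  (cm^2 to m^2)
Radius = DBH/2 = 26.4/2 = 13.2 cm
BA = pi * 13.2^2 / 10000
   = 547.3911 cm^2 / 10000
   = 0.0547 m^2

0.0547


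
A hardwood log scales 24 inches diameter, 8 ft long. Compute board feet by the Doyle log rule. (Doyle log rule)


Doyle: BF = (D - 4)^2 * L / 16
Adjusted diameter = 24 - 4 = 20 in
(D-4)^2 = 20^2 = 400
BF = 400 * 8 / 16 = 200 BF

200


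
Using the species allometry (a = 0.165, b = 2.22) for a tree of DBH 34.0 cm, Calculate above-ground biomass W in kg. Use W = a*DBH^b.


Formula: W = a * DBH^b  (allometric power law)
DBH^b = 34.0^2.22 = 2511.2109
W = 0.165 * 2511.2109 = 414.3 kg

414.3


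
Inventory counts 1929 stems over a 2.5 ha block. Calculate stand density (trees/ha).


Formula: Stand Density = N_trees / Area_ha
Density = 1929 trees / 2.5 ha
Density = 772 trees/ha

772


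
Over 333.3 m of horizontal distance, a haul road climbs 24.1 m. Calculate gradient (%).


Formula: Gradient = rise / run * 100
Gradient = 24.1 / 333.3 * 100 = 7.2%

7.2


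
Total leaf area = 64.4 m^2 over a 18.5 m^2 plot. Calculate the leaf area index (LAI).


Formula: LAI = total leaf area / ground area  (dimensionless)
LAI = 64.4 m^2 / 18.5 m^2
LAI = 3.48

3.48


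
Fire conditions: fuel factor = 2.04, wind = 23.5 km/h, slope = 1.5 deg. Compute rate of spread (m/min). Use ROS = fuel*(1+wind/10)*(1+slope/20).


Formula: ROS = fuel * (1 + wind/10) * (1 + slope/20)
Wind factor = 1 + 23.5/10 = 3.35
Slope factor = 1 + 1.5/20 = 1.075
ROS = 2.04 * 3.35 * 1.075 = 7.35 m/min

7.35


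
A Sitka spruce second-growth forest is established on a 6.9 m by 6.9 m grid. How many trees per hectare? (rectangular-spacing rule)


Formula: TPH = 10000 m^2/ha / (spacing_x * spacing_y)
Area per tree = 6.9 m * 6.9 m = 47.61 m^2
TPH = 10000 / 47.61 = 210 trees/ha

210


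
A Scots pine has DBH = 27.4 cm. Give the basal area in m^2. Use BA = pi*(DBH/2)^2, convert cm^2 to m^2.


Formula: BA = pi * (DBH/2)^2 / 10000  (cm^2 to m^2)
Radius = DBH/2 = 27.4/2 = 13.7 cm
BA = pi * 13.7^2 / 10000
   = 589.6455 cm^2 / 10000
   = 0.059 m^2

0.059


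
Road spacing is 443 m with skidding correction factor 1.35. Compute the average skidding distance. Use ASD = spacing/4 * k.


Formula: ASD = (spacing / 4) * correction
Uncorrected distance = spacing / 4 = 443 / 4 = 110.75 m
ASD = 110.75 * 1.35 = 150 m

150


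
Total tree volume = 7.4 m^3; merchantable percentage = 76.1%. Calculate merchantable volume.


Formula: MV = V_total * (merchantable_pct / 100)
Merchantable fraction = 76.1% / 100 = 0.761
MV = 7.4 m^3 * 0.761 = 5.631 m^3

5.631


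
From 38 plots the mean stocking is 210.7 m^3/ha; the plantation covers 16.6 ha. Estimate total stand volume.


Formula: Total Volume = Mean Volume per ha * Total Area
Total Volume = 210.7 m^3/ha * 16.6 ha
Total Volume = 3498 m^3

3498


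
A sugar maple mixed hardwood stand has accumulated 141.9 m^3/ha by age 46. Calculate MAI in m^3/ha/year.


Formula: MAI = Total Volume / Stand Age
MAI = 141.9 m^3/ha / 46 years
MAI = 3.08 m^3/ha/year

3.08


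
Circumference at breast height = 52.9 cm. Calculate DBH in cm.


Formula: DBH = C / pi
DBH = 52.9 / pi
pi = 3.14159...
DBH = 16.8 cm

16.8
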